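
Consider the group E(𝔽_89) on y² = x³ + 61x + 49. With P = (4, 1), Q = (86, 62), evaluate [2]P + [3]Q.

(80, 27)

First 2P:
Repeated addition: build up to 2P.
2P: tangent at (4, 1): λ = (3·4² + 61)/(2·1) ≡ 20/2. 2⁻¹ ≡ 45 (mod 89) since 2·45 = 90 ≡ 1, so λ ≡ 20·45 ≡ 10.
  x = λ² - 4 - 4 = 100 - 8 ≡ 3; y = λ·(4 - 3) - 1 ≡ 9. → (3, 9)
2P = (3, 9).
Next 3Q:
Repeated addition: build up to 3Q.
2Q: tangent at (86, 62): λ = (3·86² + 61)/(2·62) ≡ 88/35. 35⁻¹ ≡ 28 (mod 89), so λ ≡ 88·28 ≡ 61.
  x = λ² - 86 - 86 = 3721 - 172 ≡ 78; y = λ·(86 - 78) - 62 ≡ 70. → (78, 70)
3Q: (78, 70) + (86, 62). λ = (62 - 70)/(86 - 78) ≡ 81/8 mod 89. 8⁻¹ ≡ 78 (mod 89), so λ ≡ 88.
  x = λ² - 78 - 86 = 7744 - 164 ≡ 15; y = λ·(78 - 15) - 70 ≡ 45. → (15, 45)
3Q = (15, 45).
Finally 2P + 3Q:
(3, 9) + (15, 45). λ = (45 - 9)/(15 - 3) ≡ 36/12 mod 89. 12⁻¹ ≡ 52 (mod 89), so λ ≡ 3.
  x = λ² - 3 - 15 = 9 - 18 ≡ 80; y = λ·(3 - 80) - 9 ≡ 27. → (80, 27)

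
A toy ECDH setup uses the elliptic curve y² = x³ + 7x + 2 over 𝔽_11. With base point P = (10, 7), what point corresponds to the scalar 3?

Repeated addition: build up to 3P.
2P: tangent at (10, 7): λ = (3·10² + 7)/(2·7) ≡ 10/3. 3⁻¹ ≡ 4 (mod 11) since 3·4 = 12 ≡ 1, so λ ≡ 10·4 ≡ 7.
  x = λ² - 10 - 10 = 49 - 20 ≡ 7; y = λ·(10 - 7) - 7 ≡ 3. → (7, 3)
3P: (7, 3) + (10, 7). λ = (7 - 3)/(10 - 7) ≡ 4/3 mod 11. 3⁻¹ ≡ 4 (mod 11), so λ ≡ 5.
  x = λ² - 7 - 10 = 25 - 17 ≡ 8; y = λ·(7 - 8) - 3 ≡ 3. → (8, 3)

(8, 3)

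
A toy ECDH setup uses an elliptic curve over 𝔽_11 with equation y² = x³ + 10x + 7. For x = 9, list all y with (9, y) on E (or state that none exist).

1, 10

x³ + 10x + 7 = 826 ≡ 1 (mod 11).
Square roots of 1 mod 11: 1 and 10 (since 1² = 1 ≡ 1).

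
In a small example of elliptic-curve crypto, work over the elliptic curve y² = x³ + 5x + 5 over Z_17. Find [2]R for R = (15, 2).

tangent at (15, 2): λ = (3·15² + 5)/(2·2) ≡ 0/4. 4⁻¹ ≡ 13 (mod 17), so λ ≡ 0·13 ≡ 0.
  x = λ² - 15 - 15 = 0 - 30 ≡ 4; y = λ·(15 - 4) - 2 ≡ 15. → (4, 15)

(4, 15)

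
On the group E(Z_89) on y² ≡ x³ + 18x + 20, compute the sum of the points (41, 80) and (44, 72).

(21, 15)

(41, 80) + (44, 72). λ = (72 - 80)/(44 - 41) ≡ 81/3 mod 89. 3⁻¹ ≡ 30 (mod 89), so λ ≡ 27.
  x = λ² - 41 - 44 = 729 - 85 ≡ 21; y = λ·(41 - 21) - 80 ≡ 15. → (21, 15)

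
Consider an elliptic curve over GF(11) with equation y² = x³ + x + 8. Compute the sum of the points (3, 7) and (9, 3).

(3, 7) + (9, 3). λ = (3 - 7)/(9 - 3) ≡ 7/6 mod 11. 6⁻¹ ≡ 2 (mod 11), so λ ≡ 3.
  x = λ² - 3 - 9 = 9 - 12 ≡ 8; y = λ·(3 - 8) - 7 ≡ 0. → (8, 0)

(8, 0)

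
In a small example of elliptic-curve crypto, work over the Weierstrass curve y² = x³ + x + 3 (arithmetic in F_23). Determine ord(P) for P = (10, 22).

2P: tangent at (10, 22): λ = (3·10² + 1)/(2·22) ≡ 2/21. 21⁻¹ ≡ 11 (mod 23), so λ ≡ 2·11 ≡ 22.
  x = λ² - 10 - 10 = 484 - 20 ≡ 4; y = λ·(10 - 4) - 22 ≡ 18. → (4, 18)
3P: (4, 18) + (10, 22). λ = (22 - 18)/(10 - 4) ≡ 4/6 mod 23. 6⁻¹ ≡ 4 (mod 23) since 6·4 = 24 ≡ 1, so λ ≡ 16.
  x = λ² - 4 - 10 = 256 - 14 ≡ 12; y = λ·(4 - 12) - 18 ≡ 15. → (12, 15)
4P: (12, 15) + (10, 22). λ = (22 - 15)/(10 - 12) ≡ 7/21 mod 23. 21⁻¹ ≡ 11 (mod 23) since 21·11 = 231 ≡ 1, so λ ≡ 8.
  x = λ² - 12 - 10 = 64 - 22 ≡ 19; y = λ·(12 - 19) - 15 ≡ 21. → (19, 21)
5P: (19, 21) + (10, 22). λ = (22 - 21)/(10 - 19) ≡ 1/14 mod 23. 14⁻¹ ≡ 5 (mod 23), so λ ≡ 5.
  x = λ² - 19 - 10 = 25 - 29 ≡ 19; y = λ·(19 - 19) - 21 ≡ 2. → (19, 2)
6P: (19, 2) + (10, 22). λ = (22 - 2)/(10 - 19) ≡ 20/14 mod 23. 14⁻¹ ≡ 5 (mod 23) since 14·5 = 70 ≡ 1, so λ ≡ 8.
  x = λ² - 19 - 10 = 64 - 29 ≡ 12; y = λ·(19 - 12) - 2 ≡ 8. → (12, 8)
7P: (12, 8) + (10, 22). λ = (22 - 8)/(10 - 12) ≡ 14/21 mod 23. 21⁻¹ ≡ 11 (mod 23) since 21·11 = 231 ≡ 1, so λ ≡ 16.
  x = λ² - 12 - 10 = 256 - 22 ≡ 4; y = λ·(12 - 4) - 8 ≡ 5. → (4, 5)
8P: (4, 5) + (10, 22). λ = (22 - 5)/(10 - 4) ≡ 17/6 mod 23. 6⁻¹ ≡ 4 (mod 23), so λ ≡ 22.
  x = λ² - 4 - 10 = 484 - 14 ≡ 10; y = λ·(4 - 10) - 5 ≡ 1. → (10, 1)
9P: (10, 1) + (10, 22): same x and y₁ ≡ -y₂, so the sum is 𝒪.
9P = 𝒪, so the order is 9.

9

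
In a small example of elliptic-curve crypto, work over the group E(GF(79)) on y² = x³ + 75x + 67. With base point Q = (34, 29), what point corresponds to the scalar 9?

Double-and-add on 9 = (1001)₂. Start with Q = (34, 29) for the leading 1-bit.
double: tangent at (34, 29): λ = (3·34² + 75)/(2·29) ≡ 67/58. 58⁻¹ ≡ 15 (mod 79), so λ ≡ 67·15 ≡ 57.
  x = λ² - 34 - 34 = 3249 - 68 ≡ 21; y = λ·(34 - 21) - 29 ≡ 1. → (21, 1)
double: tangent at (21, 1): λ = (3·21² + 75)/(2·1) ≡ 55/2. 2⁻¹ ≡ 40 (mod 79), so λ ≡ 55·40 ≡ 67.
  x = λ² - 21 - 21 = 4489 - 42 ≡ 23; y = λ·(21 - 23) - 1 ≡ 23. → (23, 23)
double: tangent at (23, 23): λ = (3·23² + 75)/(2·23) ≡ 3/46. 46⁻¹ ≡ 67 (mod 79), so λ ≡ 3·67 ≡ 43.
  x = λ² - 23 - 23 = 1849 - 46 ≡ 65; y = λ·(23 - 65) - 23 ≡ 67. → (65, 67)
add Q: (65, 67) + (34, 29). λ = (29 - 67)/(34 - 65) ≡ 41/48 mod 79. 48⁻¹ ≡ 28 (mod 79) since 48·28 = 1344 ≡ 1, so λ ≡ 42.
  x = λ² - 65 - 34 = 1764 - 99 ≡ 6; y = λ·(65 - 6) - 67 ≡ 41. → (6, 41)

(6, 41)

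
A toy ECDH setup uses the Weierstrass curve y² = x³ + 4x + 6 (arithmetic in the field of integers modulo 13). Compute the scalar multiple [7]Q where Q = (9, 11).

Double-and-add on 7 = (111)₂. Start with Q = (9, 11) for the leading 1-bit.
double: tangent at (9, 11): λ = (3·9² + 4)/(2·11) ≡ 0/9. 9⁻¹ ≡ 3 (mod 13), so λ ≡ 0·3 ≡ 0.
  x = λ² - 9 - 9 = 0 - 18 ≡ 8; y = λ·(9 - 8) - 11 ≡ 2. → (8, 2)
add Q: (8, 2) + (9, 11). λ = (11 - 2)/(9 - 8) ≡ 9/1 mod 13. 1⁻¹ ≡ 1 (mod 13) since 1·1 = 1 ≡ 1, so λ ≡ 9.
  x = λ² - 8 - 9 = 81 - 17 ≡ 12; y = λ·(8 - 12) - 2 ≡ 1. → (12, 1)
double: tangent at (12, 1): λ = (3·12² + 4)/(2·1) ≡ 7/2. 2⁻¹ ≡ 7 (mod 13), so λ ≡ 7·7 ≡ 10.
  x = λ² - 12 - 12 = 100 - 24 ≡ 11; y = λ·(12 - 11) - 1 ≡ 9. → (11, 9)
add Q: (11, 9) + (9, 11). λ = (11 - 9)/(9 - 11) ≡ 2/11 mod 13. 11⁻¹ ≡ 6 (mod 13), so λ ≡ 12.
  x = λ² - 11 - 9 = 144 - 20 ≡ 7; y = λ·(11 - 7) - 9 ≡ 0. → (7, 0)

(7, 0)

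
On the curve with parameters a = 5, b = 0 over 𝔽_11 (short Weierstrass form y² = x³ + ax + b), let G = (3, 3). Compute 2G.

(9, 9)

tangent at (3, 3): λ = (3·3² + 5)/(2·3) ≡ 10/6. 6⁻¹ ≡ 2 (mod 11), so λ ≡ 10·2 ≡ 9.
  x = λ² - 3 - 3 = 81 - 6 ≡ 9; y = λ·(3 - 9) - 3 ≡ 9. → (9, 9)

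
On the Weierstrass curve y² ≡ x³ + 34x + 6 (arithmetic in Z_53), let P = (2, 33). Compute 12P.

Double-and-add on 12 = (1100)₂. Start with P = (2, 33) for the leading 1-bit.
double: tangent at (2, 33): λ = (3·2² + 34)/(2·33) ≡ 46/13. 13⁻¹ ≡ 49 (mod 53) since 13·49 = 637 ≡ 1, so λ ≡ 46·49 ≡ 28.
  x = λ² - 2 - 2 = 784 - 4 ≡ 38; y = λ·(2 - 38) - 33 ≡ 19. → (38, 19)
add P: (38, 19) + (2, 33). λ = (33 - 19)/(2 - 38) ≡ 14/17 mod 53. 17⁻¹ ≡ 25 (mod 53), so λ ≡ 32.
  x = λ² - 38 - 2 = 1024 - 40 ≡ 30; y = λ·(38 - 30) - 19 ≡ 25. → (30, 25)
double: tangent at (30, 25): λ = (3·30² + 34)/(2·25) ≡ 31/50. 50⁻¹ ≡ 35 (mod 53), so λ ≡ 31·35 ≡ 25.
  x = λ² - 30 - 30 = 625 - 60 ≡ 35; y = λ·(30 - 35) - 25 ≡ 9. → (35, 9)
double: tangent at (35, 9): λ = (3·35² + 34)/(2·9) ≡ 52/18. 18⁻¹ ≡ 3 (mod 53), so λ ≡ 52·3 ≡ 50.
  x = λ² - 35 - 35 = 2500 - 70 ≡ 45; y = λ·(35 - 45) - 9 ≡ 21. → (45, 21)

(45, 21)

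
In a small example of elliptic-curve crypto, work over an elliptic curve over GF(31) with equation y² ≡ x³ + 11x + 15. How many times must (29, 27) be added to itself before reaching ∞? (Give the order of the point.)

2P: tangent at (29, 27): λ = (3·29² + 11)/(2·27) ≡ 23/23. 23⁻¹ ≡ 27 (mod 31) since 23·27 = 621 ≡ 1, so λ ≡ 23·27 ≡ 1.
  x = λ² - 29 - 29 = 1 - 58 ≡ 5; y = λ·(29 - 5) - 27 ≡ 28. → (5, 28)
3P: (5, 28) + (29, 27). λ = (27 - 28)/(29 - 5) ≡ 30/24 mod 31. 24⁻¹ ≡ 22 (mod 31) since 24·22 = 528 ≡ 1, so λ ≡ 9.
  x = λ² - 5 - 29 = 81 - 34 ≡ 16; y = λ·(5 - 16) - 28 ≡ 28. → (16, 28)
4P: (16, 28) + (29, 27). λ = (27 - 28)/(29 - 16) ≡ 30/13 mod 31. 13⁻¹ ≡ 12 (mod 31), so λ ≡ 19.
  x = λ² - 16 - 29 = 361 - 45 ≡ 6; y = λ·(16 - 6) - 28 ≡ 7. → (6, 7)
5P: (6, 7) + (29, 27). λ = (27 - 7)/(29 - 6) ≡ 20/23 mod 31. 23⁻¹ ≡ 27 (mod 31) since 23·27 = 621 ≡ 1, so λ ≡ 13.
  x = λ² - 6 - 29 = 169 - 35 ≡ 10; y = λ·(6 - 10) - 7 ≡ 3. → (10, 3)
6P: (10, 3) + (29, 27). λ = (27 - 3)/(29 - 10) ≡ 24/19 mod 31. 19⁻¹ ≡ 18 (mod 31) since 19·18 = 342 ≡ 1, so λ ≡ 29.
  x = λ² - 10 - 29 = 841 - 39 ≡ 27; y = λ·(10 - 27) - 3 ≡ 0. → (27, 0)
7P: (27, 0) + (29, 27). λ = (27 - 0)/(29 - 27) ≡ 27/2 mod 31. 2⁻¹ ≡ 16 (mod 31) since 2·16 = 32 ≡ 1, so λ ≡ 29.
  x = λ² - 27 - 29 = 841 - 56 ≡ 10; y = λ·(27 - 10) - 0 ≡ 28. → (10, 28)
8P: (10, 28) + (29, 27). λ = (27 - 28)/(29 - 10) ≡ 30/19 mod 31. 19⁻¹ ≡ 18 (mod 31) since 19·18 = 342 ≡ 1, so λ ≡ 13.
  x = λ² - 10 - 29 = 169 - 39 ≡ 6; y = λ·(10 - 6) - 28 ≡ 24. → (6, 24)
9P: (6, 24) + (29, 27). λ = (27 - 24)/(29 - 6) ≡ 3/23 mod 31. 23⁻¹ ≡ 27 (mod 31) since 23·27 = 621 ≡ 1, so λ ≡ 19.
  x = λ² - 6 - 29 = 361 - 35 ≡ 16; y = λ·(6 - 16) - 24 ≡ 3. → (16, 3)
10P: (16, 3) + (29, 27). λ = (27 - 3)/(29 - 16) ≡ 24/13 mod 31. 13⁻¹ ≡ 12 (mod 31), so λ ≡ 9.
  x = λ² - 16 - 29 = 81 - 45 ≡ 5; y = λ·(16 - 5) - 3 ≡ 3. → (5, 3)
11P: (5, 3) + (29, 27). λ = (27 - 3)/(29 - 5) ≡ 24/24 mod 31. 24⁻¹ ≡ 22 (mod 31), so λ ≡ 1.
  x = λ² - 5 - 29 = 1 - 34 ≡ 29; y = λ·(5 - 29) - 3 ≡ 4. → (29, 4)
12P: (29, 4) + (29, 27): same x and y₁ ≡ -y₂, so the sum is ∞.
12P = ∞, so the order is 12.

12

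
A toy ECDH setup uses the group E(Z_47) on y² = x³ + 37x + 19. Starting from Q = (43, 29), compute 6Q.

(11, 21)

Double-and-add on 6 = (110)₂. Start with Q = (43, 29) for the leading 1-bit.
double: tangent at (43, 29): λ = (3·43² + 37)/(2·29) ≡ 38/11. 11⁻¹ ≡ 30 (mod 47), so λ ≡ 38·30 ≡ 12.
  x = λ² - 43 - 43 = 144 - 86 ≡ 11; y = λ·(43 - 11) - 29 ≡ 26. → (11, 26)
add Q: (11, 26) + (43, 29). λ = (29 - 26)/(43 - 11) ≡ 3/32 mod 47. 32⁻¹ ≡ 25 (mod 47) since 32·25 = 800 ≡ 1, so λ ≡ 28.
  x = λ² - 11 - 43 = 784 - 54 ≡ 25; y = λ·(11 - 25) - 26 ≡ 5. → (25, 5)
double: tangent at (25, 5): λ = (3·25² + 37)/(2·5) ≡ 32/10. 10⁻¹ ≡ 33 (mod 47) since 10·33 = 330 ≡ 1, so λ ≡ 32·33 ≡ 22.
  x = λ² - 25 - 25 = 484 - 50 ≡ 11; y = λ·(25 - 11) - 5 ≡ 21. → (11, 21)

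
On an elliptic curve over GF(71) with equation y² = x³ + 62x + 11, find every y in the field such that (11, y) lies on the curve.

x³ + 62x + 11 = 2024 ≡ 36 (mod 71).
Square roots of 36 mod 71: 6 and 65 (since 6² = 36 ≡ 36).

6, 65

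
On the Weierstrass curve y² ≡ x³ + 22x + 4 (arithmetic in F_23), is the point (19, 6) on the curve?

y² = 6² ≡ 13; x³ + 22x + 4 = 7281 ≡ 13 (mod 23). 13 = 13.

yes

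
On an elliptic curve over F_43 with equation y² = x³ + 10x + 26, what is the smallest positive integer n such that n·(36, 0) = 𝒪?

2

2P: (36, 0) + (36, 0): same x and y₁ ≡ -y₂, so the sum is 𝒪.
2P = 𝒪, so the order is 2.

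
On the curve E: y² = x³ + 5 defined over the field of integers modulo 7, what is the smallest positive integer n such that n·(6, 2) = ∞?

2P: tangent at (6, 2): λ = (3·6² + 0)/(2·2) ≡ 3/4. 4⁻¹ ≡ 2 (mod 7), so λ ≡ 3·2 ≡ 6.
  x = λ² - 6 - 6 = 36 - 12 ≡ 3; y = λ·(6 - 3) - 2 ≡ 2. → (3, 2)
3P: (3, 2) + (6, 2). λ = (2 - 2)/(6 - 3) ≡ 0/3 mod 7. 3⁻¹ ≡ 5 (mod 7), so λ ≡ 0.
  x = λ² - 3 - 6 = 0 - 9 ≡ 5; y = λ·(3 - 5) - 2 ≡ 5. → (5, 5)
4P: (5, 5) + (6, 2). λ = (2 - 5)/(6 - 5) ≡ 4/1 mod 7. 1⁻¹ ≡ 1 (mod 7), so λ ≡ 4.
  x = λ² - 5 - 6 = 16 - 11 ≡ 5; y = λ·(5 - 5) - 5 ≡ 2. → (5, 2)
5P: (5, 2) + (6, 2). λ = (2 - 2)/(6 - 5) ≡ 0/1 mod 7. 1⁻¹ ≡ 1 (mod 7) since 1·1 = 1 ≡ 1, so λ ≡ 0.
  x = λ² - 5 - 6 = 0 - 11 ≡ 3; y = λ·(5 - 3) - 2 ≡ 5. → (3, 5)
6P: (3, 5) + (6, 2). λ = (2 - 5)/(6 - 3) ≡ 4/3 mod 7. 3⁻¹ ≡ 5 (mod 7), so λ ≡ 6.
  x = λ² - 3 - 6 = 36 - 9 ≡ 6; y = λ·(3 - 6) - 5 ≡ 5. → (6, 5)
7P: (6, 5) + (6, 2): same x and y₁ ≡ -y₂, so the sum is ∞.
7P = ∞, so the order is 7.

7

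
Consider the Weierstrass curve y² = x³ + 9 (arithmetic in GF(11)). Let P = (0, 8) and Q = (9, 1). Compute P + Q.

(0, 8) + (9, 1). λ = (1 - 8)/(9 - 0) ≡ 4/9 mod 11. 9⁻¹ ≡ 5 (mod 11), so λ ≡ 9.
  x = λ² - 0 - 9 = 81 - 9 ≡ 6; y = λ·(0 - 6) - 8 ≡ 4. → (6, 4)

(6, 4)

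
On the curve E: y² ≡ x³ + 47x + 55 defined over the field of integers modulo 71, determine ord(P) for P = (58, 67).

2P: tangent at (58, 67): λ = (3·58² + 47)/(2·67) ≡ 57/63. 63⁻¹ ≡ 62 (mod 71), so λ ≡ 57·62 ≡ 55.
  x = λ² - 58 - 58 = 3025 - 116 ≡ 69; y = λ·(58 - 69) - 67 ≡ 38. → (69, 38)
3P: (69, 38) + (58, 67). λ = (67 - 38)/(58 - 69) ≡ 29/60 mod 71. 60⁻¹ ≡ 58 (mod 71), so λ ≡ 49.
  x = λ² - 69 - 58 = 2401 - 127 ≡ 2; y = λ·(69 - 2) - 38 ≡ 50. → (2, 50)
4P: (2, 50) + (58, 67). λ = (67 - 50)/(58 - 2) ≡ 17/56 mod 71. 56⁻¹ ≡ 52 (mod 71), so λ ≡ 32.
  x = λ² - 2 - 58 = 1024 - 60 ≡ 41; y = λ·(2 - 41) - 50 ≡ 51. → (41, 51)
5P: (41, 51) + (58, 67). λ = (67 - 51)/(58 - 41) ≡ 16/17 mod 71. 17⁻¹ ≡ 46 (mod 71), so λ ≡ 26.
  x = λ² - 41 - 58 = 676 - 99 ≡ 9; y = λ·(41 - 9) - 51 ≡ 0. → (9, 0)
6P: (9, 0) + (58, 67). λ = (67 - 0)/(58 - 9) ≡ 67/49 mod 71. 49⁻¹ ≡ 29 (mod 71), so λ ≡ 26.
  x = λ² - 9 - 58 = 676 - 67 ≡ 41; y = λ·(9 - 41) - 0 ≡ 20. → (41, 20)
7P: (41, 20) + (58, 67). λ = (67 - 20)/(58 - 41) ≡ 47/17 mod 71. 17⁻¹ ≡ 46 (mod 71), so λ ≡ 32.
  x = λ² - 41 - 58 = 1024 - 99 ≡ 2; y = λ·(41 - 2) - 20 ≡ 21. → (2, 21)
8P: (2, 21) + (58, 67). λ = (67 - 21)/(58 - 2) ≡ 46/56 mod 71. 56⁻¹ ≡ 52 (mod 71), so λ ≡ 49.
  x = λ² - 2 - 58 = 2401 - 60 ≡ 69; y = λ·(2 - 69) - 21 ≡ 33. → (69, 33)
9P: (69, 33) + (58, 67). λ = (67 - 33)/(58 - 69) ≡ 34/60 mod 71. 60⁻¹ ≡ 58 (mod 71) since 60·58 = 3480 ≡ 1, so λ ≡ 55.
  x = λ² - 69 - 58 = 3025 - 127 ≡ 58; y = λ·(69 - 58) - 33 ≡ 4. → (58, 4)
10P: (58, 4) + (58, 67): same x and y₁ ≡ -y₂, so the sum is ∞.
10P = ∞, so the order is 10.

10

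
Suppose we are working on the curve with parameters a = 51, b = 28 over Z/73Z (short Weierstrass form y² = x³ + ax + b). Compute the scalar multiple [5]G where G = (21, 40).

Double-and-add on 5 = (101)₂. Start with G = (21, 40) for the leading 1-bit.
double: tangent at (21, 40): λ = (3·21² + 51)/(2·40) ≡ 60/7. 7⁻¹ ≡ 21 (mod 73), so λ ≡ 60·21 ≡ 19.
  x = λ² - 21 - 21 = 361 - 42 ≡ 27; y = λ·(21 - 27) - 40 ≡ 65. → (27, 65)
double: tangent at (27, 65): λ = (3·27² + 51)/(2·65) ≡ 48/57. 57⁻¹ ≡ 41 (mod 73), so λ ≡ 48·41 ≡ 70.
  x = λ² - 27 - 27 = 4900 - 54 ≡ 28; y = λ·(27 - 28) - 65 ≡ 11. → (28, 11)
add G: (28, 11) + (21, 40). λ = (40 - 11)/(21 - 28) ≡ 29/66 mod 73. 66⁻¹ ≡ 52 (mod 73) since 66·52 = 3432 ≡ 1, so λ ≡ 48.
  x = λ² - 28 - 21 = 2304 - 49 ≡ 65; y = λ·(28 - 65) - 11 ≡ 38. → (65, 38)

(65, 38)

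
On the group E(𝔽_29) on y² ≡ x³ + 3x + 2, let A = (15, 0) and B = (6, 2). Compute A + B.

(17, 23)

(15, 0) + (6, 2). λ = (2 - 0)/(6 - 15) ≡ 2/20 mod 29. 20⁻¹ ≡ 16 (mod 29), so λ ≡ 3.
  x = λ² - 15 - 6 = 9 - 21 ≡ 17; y = λ·(15 - 17) - 0 ≡ 23. → (17, 23)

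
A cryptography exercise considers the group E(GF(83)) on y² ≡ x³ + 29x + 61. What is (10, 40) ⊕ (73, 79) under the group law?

(48, 59)

(10, 40) + (73, 79). λ = (79 - 40)/(73 - 10) ≡ 39/63 mod 83. 63⁻¹ ≡ 29 (mod 83), so λ ≡ 52.
  x = λ² - 10 - 73 = 2704 - 83 ≡ 48; y = λ·(10 - 48) - 40 ≡ 59. → (48, 59)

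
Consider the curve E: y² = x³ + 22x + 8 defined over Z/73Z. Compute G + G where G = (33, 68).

(13, 70)

tangent at (33, 68): λ = (3·33² + 22)/(2·68) ≡ 4/63. 63⁻¹ ≡ 51 (mod 73), so λ ≡ 4·51 ≡ 58.
  x = λ² - 33 - 33 = 3364 - 66 ≡ 13; y = λ·(33 - 13) - 68 ≡ 70. → (13, 70)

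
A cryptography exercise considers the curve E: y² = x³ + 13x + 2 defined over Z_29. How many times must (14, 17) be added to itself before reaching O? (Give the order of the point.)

2P: tangent at (14, 17): λ = (3·14² + 13)/(2·17) ≡ 21/5. 5⁻¹ ≡ 6 (mod 29), so λ ≡ 21·6 ≡ 10.
  x = λ² - 14 - 14 = 100 - 28 ≡ 14; y = λ·(14 - 14) - 17 ≡ 12. → (14, 12)
3P: (14, 12) + (14, 17): same x and y₁ ≡ -y₂, so the sum is O.
3P = O, so the order is 3.

3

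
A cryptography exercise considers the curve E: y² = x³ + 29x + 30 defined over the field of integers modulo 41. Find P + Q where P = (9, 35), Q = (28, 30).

(9, 35) + (28, 30). λ = (30 - 35)/(28 - 9) ≡ 36/19 mod 41. 19⁻¹ ≡ 13 (mod 41) since 19·13 = 247 ≡ 1, so λ ≡ 17.
  x = λ² - 9 - 28 = 289 - 37 ≡ 6; y = λ·(9 - 6) - 35 ≡ 16. → (6, 16)

(6, 16)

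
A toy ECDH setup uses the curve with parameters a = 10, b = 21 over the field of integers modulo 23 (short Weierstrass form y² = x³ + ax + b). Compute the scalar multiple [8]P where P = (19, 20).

(11, 17)

Repeated addition: build up to 8P.
2P: tangent at (19, 20): λ = (3·19² + 10)/(2·20) ≡ 12/17. 17⁻¹ ≡ 19 (mod 23), so λ ≡ 12·19 ≡ 21.
  x = λ² - 19 - 19 = 441 - 38 ≡ 12; y = λ·(19 - 12) - 20 ≡ 12. → (12, 12)
3P: (12, 12) + (19, 20). λ = (20 - 12)/(19 - 12) ≡ 8/7 mod 23. 7⁻¹ ≡ 10 (mod 23), so λ ≡ 11.
  x = λ² - 12 - 19 = 121 - 31 ≡ 21; y = λ·(12 - 21) - 12 ≡ 4. → (21, 4)
4P: (21, 4) + (19, 20). λ = (20 - 4)/(19 - 21) ≡ 16/21 mod 23. 21⁻¹ ≡ 11 (mod 23) since 21·11 = 231 ≡ 1, so λ ≡ 15.
  x = λ² - 21 - 19 = 225 - 40 ≡ 1; y = λ·(21 - 1) - 4 ≡ 20. → (1, 20)
5P: (1, 20) + (19, 20). λ = (20 - 20)/(19 - 1) ≡ 0/18 mod 23. 18⁻¹ ≡ 9 (mod 23) since 18·9 = 162 ≡ 1, so λ ≡ 0.
  x = λ² - 1 - 19 = 0 - 20 ≡ 3; y = λ·(1 - 3) - 20 ≡ 3. → (3, 3)
6P: (3, 3) + (19, 20). λ = (20 - 3)/(19 - 3) ≡ 17/16 mod 23. 16⁻¹ ≡ 13 (mod 23), so λ ≡ 14.
  x = λ² - 3 - 19 = 196 - 22 ≡ 13; y = λ·(3 - 13) - 3 ≡ 18. → (13, 18)
7P: (13, 18) + (19, 20). λ = (20 - 18)/(19 - 13) ≡ 2/6 mod 23. 6⁻¹ ≡ 4 (mod 23) since 6·4 = 24 ≡ 1, so λ ≡ 8.
  x = λ² - 13 - 19 = 64 - 32 ≡ 9; y = λ·(13 - 9) - 18 ≡ 14. → (9, 14)
8P: (9, 14) + (19, 20). λ = (20 - 14)/(19 - 9) ≡ 6/10 mod 23. 10⁻¹ ≡ 7 (mod 23), so λ ≡ 19.
  x = λ² - 9 - 19 = 361 - 28 ≡ 11; y = λ·(9 - 11) - 14 ≡ 17. → (11, 17)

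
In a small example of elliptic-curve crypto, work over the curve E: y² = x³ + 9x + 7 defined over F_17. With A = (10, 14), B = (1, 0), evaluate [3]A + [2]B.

O

First 3A:
Repeated addition: build up to 3A.
2A: tangent at (10, 14): λ = (3·10² + 9)/(2·14) ≡ 3/11. 11⁻¹ ≡ 14 (mod 17), so λ ≡ 3·14 ≡ 8.
  x = λ² - 10 - 10 = 64 - 20 ≡ 10; y = λ·(10 - 10) - 14 ≡ 3. → (10, 3)
3A: (10, 3) + (10, 14): same x and y₁ ≡ -y₂, so the sum is the point at infinity.
3A = the point at infinity.
Next 2B:
Repeated addition: build up to 2B.
2B: (1, 0) + (1, 0): same x and y₁ ≡ -y₂, so the sum is the point at infinity.
2B = the point at infinity.
Finally 3A + 2B:
the point at infinity + the point at infinity = the point at infinity (identity).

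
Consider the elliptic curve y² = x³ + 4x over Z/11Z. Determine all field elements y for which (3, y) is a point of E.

none

x³ + 4x + 0 = 39 ≡ 6 (mod 11).
6 is a non-residue mod 11; no y exists.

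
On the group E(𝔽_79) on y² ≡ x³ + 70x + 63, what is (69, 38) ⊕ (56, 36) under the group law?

(19, 73)

(69, 38) + (56, 36). λ = (36 - 38)/(56 - 69) ≡ 77/66 mod 79. 66⁻¹ ≡ 6 (mod 79), so λ ≡ 67.
  x = λ² - 69 - 56 = 4489 - 125 ≡ 19; y = λ·(69 - 19) - 38 ≡ 73. → (19, 73)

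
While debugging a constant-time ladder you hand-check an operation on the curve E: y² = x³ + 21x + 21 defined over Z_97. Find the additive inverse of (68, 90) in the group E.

(68, 7)

-(68, 90) = (68, -90 mod 97) = (68, 7).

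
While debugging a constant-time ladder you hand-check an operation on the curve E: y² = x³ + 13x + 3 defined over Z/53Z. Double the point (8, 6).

tangent at (8, 6): λ = (3·8² + 13)/(2·6) ≡ 46/12. 12⁻¹ ≡ 31 (mod 53), so λ ≡ 46·31 ≡ 48.
  x = λ² - 8 - 8 = 2304 - 16 ≡ 9; y = λ·(8 - 9) - 6 ≡ 52. → (9, 52)

(9, 52)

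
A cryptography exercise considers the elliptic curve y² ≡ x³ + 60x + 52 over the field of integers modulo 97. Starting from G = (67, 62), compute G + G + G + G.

(69, 66)

Double-and-add on 4 = (100)₂. Start with G = (67, 62) for the leading 1-bit.
double: tangent at (67, 62): λ = (3·67² + 60)/(2·62) ≡ 44/27. 27⁻¹ ≡ 18 (mod 97) since 27·18 = 486 ≡ 1, so λ ≡ 44·18 ≡ 16.
  x = λ² - 67 - 67 = 256 - 134 ≡ 25; y = λ·(67 - 25) - 62 ≡ 28. → (25, 28)
double: tangent at (25, 28): λ = (3·25² + 60)/(2·28) ≡ 92/56. 56⁻¹ ≡ 26 (mod 97) since 56·26 = 1456 ≡ 1, so λ ≡ 92·26 ≡ 64.
  x = λ² - 25 - 25 = 4096 - 50 ≡ 69; y = λ·(25 - 69) - 28 ≡ 66. → (69, 66)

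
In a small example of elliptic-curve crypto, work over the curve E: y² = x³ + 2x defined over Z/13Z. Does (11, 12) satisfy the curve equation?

y² = 12² ≡ 1; x³ + 2x + 0 = 1353 ≡ 1 (mod 13). 1 = 1.

yes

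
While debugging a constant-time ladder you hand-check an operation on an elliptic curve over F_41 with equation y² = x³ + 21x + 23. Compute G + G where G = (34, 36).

tangent at (34, 36): λ = (3·34² + 21)/(2·36) ≡ 4/31. 31⁻¹ ≡ 4 (mod 41), so λ ≡ 4·4 ≡ 16.
  x = λ² - 34 - 34 = 256 - 68 ≡ 24; y = λ·(34 - 24) - 36 ≡ 1. → (24, 1)

(24, 1)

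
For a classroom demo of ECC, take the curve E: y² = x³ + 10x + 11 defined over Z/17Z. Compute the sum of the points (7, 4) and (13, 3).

(7, 4) + (13, 3). λ = (3 - 4)/(13 - 7) ≡ 16/6 mod 17. 6⁻¹ ≡ 3 (mod 17), so λ ≡ 14.
  x = λ² - 7 - 13 = 196 - 20 ≡ 6; y = λ·(7 - 6) - 4 ≡ 10. → (6, 10)

(6, 10)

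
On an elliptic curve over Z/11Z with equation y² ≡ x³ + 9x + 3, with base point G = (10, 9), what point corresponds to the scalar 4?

(4, 9)

Double-and-add on 4 = (100)₂. Start with G = (10, 9) for the leading 1-bit.
double: tangent at (10, 9): λ = (3·10² + 9)/(2·9) ≡ 1/7. 7⁻¹ ≡ 8 (mod 11), so λ ≡ 1·8 ≡ 8.
  x = λ² - 10 - 10 = 64 - 20 ≡ 0; y = λ·(10 - 0) - 9 ≡ 5. → (0, 5)
double: tangent at (0, 5): λ = (3·0² + 9)/(2·5) ≡ 9/10. 10⁻¹ ≡ 10 (mod 11) since 10·10 = 100 ≡ 1, so λ ≡ 9·10 ≡ 2.
  x = λ² - 0 - 0 = 4 - 0 ≡ 4; y = λ·(0 - 4) - 5 ≡ 9. → (4, 9)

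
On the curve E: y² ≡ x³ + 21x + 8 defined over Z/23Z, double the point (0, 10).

(3, 11)

tangent at (0, 10): λ = (3·0² + 21)/(2·10) ≡ 21/20. 20⁻¹ ≡ 15 (mod 23) since 20·15 = 300 ≡ 1, so λ ≡ 21·15 ≡ 16.
  x = λ² - 0 - 0 = 256 - 0 ≡ 3; y = λ·(0 - 3) - 10 ≡ 11. → (3, 11)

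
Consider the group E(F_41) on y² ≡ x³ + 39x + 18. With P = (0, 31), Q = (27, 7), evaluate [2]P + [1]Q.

First 2P:
Repeated addition: build up to 2P.
2P: tangent at (0, 31): λ = (3·0² + 39)/(2·31) ≡ 39/21. 21⁻¹ ≡ 2 (mod 41), so λ ≡ 39·2 ≡ 37.
  x = λ² - 0 - 0 = 1369 - 0 ≡ 16; y = λ·(0 - 16) - 31 ≡ 33. → (16, 33)
2P = (16, 33).
Finally 2P + Q:
(16, 33) + (27, 7). λ = (7 - 33)/(27 - 16) ≡ 15/11 mod 41. 11⁻¹ ≡ 15 (mod 41), so λ ≡ 20.
  x = λ² - 16 - 27 = 400 - 43 ≡ 29; y = λ·(16 - 29) - 33 ≡ 35. → (29, 35)

(29, 35)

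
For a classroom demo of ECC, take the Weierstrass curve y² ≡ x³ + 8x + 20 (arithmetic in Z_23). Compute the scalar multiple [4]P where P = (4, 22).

Repeated addition: build up to 4P.
2P: tangent at (4, 22): λ = (3·4² + 8)/(2·22) ≡ 10/21. 21⁻¹ ≡ 11 (mod 23) since 21·11 = 231 ≡ 1, so λ ≡ 10·11 ≡ 18.
  x = λ² - 4 - 4 = 324 - 8 ≡ 17; y = λ·(4 - 17) - 22 ≡ 20. → (17, 20)
3P: (17, 20) + (4, 22). λ = (22 - 20)/(4 - 17) ≡ 2/10 mod 23. 10⁻¹ ≡ 7 (mod 23), so λ ≡ 14.
  x = λ² - 17 - 4 = 196 - 21 ≡ 14; y = λ·(17 - 14) - 20 ≡ 22. → (14, 22)
4P: (14, 22) + (4, 22). λ = (22 - 22)/(4 - 14) ≡ 0/13 mod 23. 13⁻¹ ≡ 16 (mod 23), so λ ≡ 0.
  x = λ² - 14 - 4 = 0 - 18 ≡ 5; y = λ·(14 - 5) - 22 ≡ 1. → (5, 1)

(5, 1)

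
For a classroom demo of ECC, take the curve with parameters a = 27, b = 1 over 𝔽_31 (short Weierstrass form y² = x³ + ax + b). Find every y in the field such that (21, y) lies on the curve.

x³ + 27x + 1 = 9829 ≡ 2 (mod 31).
Square roots of 2 mod 31: 8 and 23 (since 8² = 64 ≡ 2).

8, 23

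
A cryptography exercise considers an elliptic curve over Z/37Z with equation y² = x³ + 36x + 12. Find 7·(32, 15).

(10, 15)

Write G = (32, 15).
Repeated addition: build up to 7G.
2G: tangent at (32, 15): λ = (3·32² + 36)/(2·15) ≡ 0/30. 30⁻¹ ≡ 21 (mod 37) since 30·21 = 630 ≡ 1, so λ ≡ 0·21 ≡ 0.
  x = λ² - 32 - 32 = 0 - 64 ≡ 10; y = λ·(32 - 10) - 15 ≡ 22. → (10, 22)
3G: (10, 22) + (32, 15). λ = (15 - 22)/(32 - 10) ≡ 30/22 mod 37. 22⁻¹ ≡ 32 (mod 37), so λ ≡ 35.
  x = λ² - 10 - 32 = 1225 - 42 ≡ 36; y = λ·(10 - 36) - 22 ≡ 30. → (36, 30)
4G: (36, 30) + (32, 15). λ = (15 - 30)/(32 - 36) ≡ 22/33 mod 37. 33⁻¹ ≡ 9 (mod 37), so λ ≡ 13.
  x = λ² - 36 - 32 = 169 - 68 ≡ 27; y = λ·(36 - 27) - 30 ≡ 13. → (27, 13)
5G: (27, 13) + (32, 15). λ = (15 - 13)/(32 - 27) ≡ 2/5 mod 37. 5⁻¹ ≡ 15 (mod 37), so λ ≡ 30.
  x = λ² - 27 - 32 = 900 - 59 ≡ 27; y = λ·(27 - 27) - 13 ≡ 24. → (27, 24)
6G: (27, 24) + (32, 15). λ = (15 - 24)/(32 - 27) ≡ 28/5 mod 37. 5⁻¹ ≡ 15 (mod 37), so λ ≡ 13.
  x = λ² - 27 - 32 = 169 - 59 ≡ 36; y = λ·(27 - 36) - 24 ≡ 7. → (36, 7)
7G: (36, 7) + (32, 15). λ = (15 - 7)/(32 - 36) ≡ 8/33 mod 37. 33⁻¹ ≡ 9 (mod 37), so λ ≡ 35.
  x = λ² - 36 - 32 = 1225 - 68 ≡ 10; y = λ·(36 - 10) - 7 ≡ 15. → (10, 15)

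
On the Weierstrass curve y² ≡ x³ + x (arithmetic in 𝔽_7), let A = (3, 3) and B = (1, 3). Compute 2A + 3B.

First 2A:
Repeated addition: build up to 2A.
2A: tangent at (3, 3): λ = (3·3² + 1)/(2·3) ≡ 0/6. 6⁻¹ ≡ 6 (mod 7) since 6·6 = 36 ≡ 1, so λ ≡ 0·6 ≡ 0.
  x = λ² - 3 - 3 = 0 - 6 ≡ 1; y = λ·(3 - 1) - 3 ≡ 4. → (1, 4)
2A = (1, 4).
Next 3B:
Repeated addition: build up to 3B.
2B: tangent at (1, 3): λ = (3·1² + 1)/(2·3) ≡ 4/6. 6⁻¹ ≡ 6 (mod 7) since 6·6 = 36 ≡ 1, so λ ≡ 4·6 ≡ 3.
  x = λ² - 1 - 1 = 9 - 2 ≡ 0; y = λ·(1 - 0) - 3 ≡ 0. → (0, 0)
3B: (0, 0) + (1, 3). λ = (3 - 0)/(1 - 0) ≡ 3/1 mod 7. 1⁻¹ ≡ 1 (mod 7), so λ ≡ 3.
  x = λ² - 0 - 1 = 9 - 1 ≡ 1; y = λ·(0 - 1) - 0 ≡ 4. → (1, 4)
3B = (1, 4).
Finally 2A + 3B:
tangent at (1, 4): λ = (3·1² + 1)/(2·4) ≡ 4/1. 1⁻¹ ≡ 1 (mod 7), so λ ≡ 4·1 ≡ 4.
  x = λ² - 1 - 1 = 16 - 2 ≡ 0; y = λ·(1 - 0) - 4 ≡ 0. → (0, 0)

(0, 0)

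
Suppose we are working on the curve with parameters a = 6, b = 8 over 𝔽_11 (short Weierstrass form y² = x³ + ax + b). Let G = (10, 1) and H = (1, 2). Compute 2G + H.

First 2G:
Repeated addition: build up to 2G.
2G: tangent at (10, 1): λ = (3·10² + 6)/(2·1) ≡ 9/2. 2⁻¹ ≡ 6 (mod 11), so λ ≡ 9·6 ≡ 10.
  x = λ² - 10 - 10 = 100 - 20 ≡ 3; y = λ·(10 - 3) - 1 ≡ 3. → (3, 3)
2G = (3, 3).
Finally 2G + H:
(3, 3) + (1, 2). λ = (2 - 3)/(1 - 3) ≡ 10/9 mod 11. 9⁻¹ ≡ 5 (mod 11), so λ ≡ 6.
  x = λ² - 3 - 1 = 36 - 4 ≡ 10; y = λ·(3 - 10) - 3 ≡ 10. → (10, 10)

(10, 10)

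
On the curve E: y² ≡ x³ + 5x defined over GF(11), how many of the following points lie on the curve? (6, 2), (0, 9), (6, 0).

1

(6, 2): 2² ≡ 4, rhs ≡ 4 → on.
(0, 9): 9² ≡ 4, rhs ≡ 0 → off.
(6, 0): 0² ≡ 0, rhs ≡ 4 → off.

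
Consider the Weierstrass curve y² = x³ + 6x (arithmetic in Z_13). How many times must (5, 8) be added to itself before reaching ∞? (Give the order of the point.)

10

2P: tangent at (5, 8): λ = (3·5² + 6)/(2·8) ≡ 3/3. 3⁻¹ ≡ 9 (mod 13), so λ ≡ 3·9 ≡ 1.
  x = λ² - 5 - 5 = 1 - 10 ≡ 4; y = λ·(5 - 4) - 8 ≡ 6. → (4, 6)
3P: (4, 6) + (5, 8). λ = (8 - 6)/(5 - 4) ≡ 2/1 mod 13. 1⁻¹ ≡ 1 (mod 13), so λ ≡ 2.
  x = λ² - 4 - 5 = 4 - 9 ≡ 8; y = λ·(4 - 8) - 6 ≡ 12. → (8, 12)
4P: (8, 12) + (5, 8). λ = (8 - 12)/(5 - 8) ≡ 9/10 mod 13. 10⁻¹ ≡ 4 (mod 13), so λ ≡ 10.
  x = λ² - 8 - 5 = 100 - 13 ≡ 9; y = λ·(8 - 9) - 12 ≡ 4. → (9, 4)
5P: (9, 4) + (5, 8). λ = (8 - 4)/(5 - 9) ≡ 4/9 mod 13. 9⁻¹ ≡ 3 (mod 13), so λ ≡ 12.
  x = λ² - 9 - 5 = 144 - 14 ≡ 0; y = λ·(9 - 0) - 4 ≡ 0. → (0, 0)
6P: (0, 0) + (5, 8). λ = (8 - 0)/(5 - 0) ≡ 8/5 mod 13. 5⁻¹ ≡ 8 (mod 13), so λ ≡ 12.
  x = λ² - 0 - 5 = 144 - 5 ≡ 9; y = λ·(0 - 9) - 0 ≡ 9. → (9, 9)
7P: (9, 9) + (5, 8). λ = (8 - 9)/(5 - 9) ≡ 12/9 mod 13. 9⁻¹ ≡ 3 (mod 13), so λ ≡ 10.
  x = λ² - 9 - 5 = 100 - 14 ≡ 8; y = λ·(9 - 8) - 9 ≡ 1. → (8, 1)
8P: (8, 1) + (5, 8). λ = (8 - 1)/(5 - 8) ≡ 7/10 mod 13. 10⁻¹ ≡ 4 (mod 13), so λ ≡ 2.
  x = λ² - 8 - 5 = 4 - 13 ≡ 4; y = λ·(8 - 4) - 1 ≡ 7. → (4, 7)
9P: (4, 7) + (5, 8). λ = (8 - 7)/(5 - 4) ≡ 1/1 mod 13. 1⁻¹ ≡ 1 (mod 13), so λ ≡ 1.
  x = λ² - 4 - 5 = 1 - 9 ≡ 5; y = λ·(4 - 5) - 7 ≡ 5. → (5, 5)
10P: (5, 5) + (5, 8): same x and y₁ ≡ -y₂, so the sum is ∞.
10P = ∞, so the order is 10.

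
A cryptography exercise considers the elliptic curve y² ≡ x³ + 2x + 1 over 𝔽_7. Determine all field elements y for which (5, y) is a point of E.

x³ + 2x + 1 = 136 ≡ 3 (mod 7).
3 is a non-residue mod 7; no y exists.

none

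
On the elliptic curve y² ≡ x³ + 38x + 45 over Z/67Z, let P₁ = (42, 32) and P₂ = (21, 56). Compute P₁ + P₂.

(60, 46)

(42, 32) + (21, 56). λ = (56 - 32)/(21 - 42) ≡ 24/46 mod 67. 46⁻¹ ≡ 51 (mod 67), so λ ≡ 18.
  x = λ² - 42 - 21 = 324 - 63 ≡ 60; y = λ·(42 - 60) - 32 ≡ 46. → (60, 46)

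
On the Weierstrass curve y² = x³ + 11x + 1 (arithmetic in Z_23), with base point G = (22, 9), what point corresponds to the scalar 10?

Repeated addition: build up to 10G.
2G: tangent at (22, 9): λ = (3·22² + 11)/(2·9) ≡ 14/18. 18⁻¹ ≡ 9 (mod 23) since 18·9 = 162 ≡ 1, so λ ≡ 14·9 ≡ 11.
  x = λ² - 22 - 22 = 121 - 44 ≡ 8; y = λ·(22 - 8) - 9 ≡ 7. → (8, 7)
3G: (8, 7) + (22, 9). λ = (9 - 7)/(22 - 8) ≡ 2/14 mod 23. 14⁻¹ ≡ 5 (mod 23), so λ ≡ 10.
  x = λ² - 8 - 22 = 100 - 30 ≡ 1; y = λ·(8 - 1) - 7 ≡ 17. → (1, 17)
4G: (1, 17) + (22, 9). λ = (9 - 17)/(22 - 1) ≡ 15/21 mod 23. 21⁻¹ ≡ 11 (mod 23), so λ ≡ 4.
  x = λ² - 1 - 22 = 16 - 23 ≡ 16; y = λ·(1 - 16) - 17 ≡ 15. → (16, 15)
5G: (16, 15) + (22, 9). λ = (9 - 15)/(22 - 16) ≡ 17/6 mod 23. 6⁻¹ ≡ 4 (mod 23) since 6·4 = 24 ≡ 1, so λ ≡ 22.
  x = λ² - 16 - 22 = 484 - 38 ≡ 9; y = λ·(16 - 9) - 15 ≡ 1. → (9, 1)
6G: (9, 1) + (22, 9). λ = (9 - 1)/(22 - 9) ≡ 8/13 mod 23. 13⁻¹ ≡ 16 (mod 23) since 13·16 = 208 ≡ 1, so λ ≡ 13.
  x = λ² - 9 - 22 = 169 - 31 ≡ 0; y = λ·(9 - 0) - 1 ≡ 1. → (0, 1)
7G: (0, 1) + (22, 9). λ = (9 - 1)/(22 - 0) ≡ 8/22 mod 23. 22⁻¹ ≡ 22 (mod 23), so λ ≡ 15.
  x = λ² - 0 - 22 = 225 - 22 ≡ 19; y = λ·(0 - 19) - 1 ≡ 13. → (19, 13)
8G: (19, 13) + (22, 9). λ = (9 - 13)/(22 - 19) ≡ 19/3 mod 23. 3⁻¹ ≡ 8 (mod 23), so λ ≡ 14.
  x = λ² - 19 - 22 = 196 - 41 ≡ 17; y = λ·(19 - 17) - 13 ≡ 15. → (17, 15)
9G: (17, 15) + (22, 9). λ = (9 - 15)/(22 - 17) ≡ 17/5 mod 23. 5⁻¹ ≡ 14 (mod 23) since 5·14 = 70 ≡ 1, so λ ≡ 8.
  x = λ² - 17 - 22 = 64 - 39 ≡ 2; y = λ·(17 - 2) - 15 ≡ 13. → (2, 13)
10G: (2, 13) + (22, 9). λ = (9 - 13)/(22 - 2) ≡ 19/20 mod 23. 20⁻¹ ≡ 15 (mod 23), so λ ≡ 9.
  x = λ² - 2 - 22 = 81 - 24 ≡ 11; y = λ·(2 - 11) - 13 ≡ 21. → (11, 21)

(11, 21)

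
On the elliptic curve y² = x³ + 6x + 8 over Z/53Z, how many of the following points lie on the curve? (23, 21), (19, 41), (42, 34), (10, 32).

(23, 21): 21² ≡ 17, rhs ≡ 17 → on.
(19, 41): 41² ≡ 38, rhs ≡ 38 → on.
(42, 34): 34² ≡ 43, rhs ≡ 42 → off.
(10, 32): 32² ≡ 17, rhs ≡ 8 → off.

2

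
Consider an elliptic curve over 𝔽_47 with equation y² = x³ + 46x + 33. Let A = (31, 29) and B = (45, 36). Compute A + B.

(31, 29) + (45, 36). λ = (36 - 29)/(45 - 31) ≡ 7/14 mod 47. 14⁻¹ ≡ 37 (mod 47), so λ ≡ 24.
  x = λ² - 31 - 45 = 576 - 76 ≡ 30; y = λ·(31 - 30) - 29 ≡ 42. → (30, 42)

(30, 42)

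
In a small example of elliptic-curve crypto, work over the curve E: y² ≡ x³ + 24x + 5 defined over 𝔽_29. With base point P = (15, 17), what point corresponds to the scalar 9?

(4, 22)

Double-and-add on 9 = (1001)₂. Start with P = (15, 17) for the leading 1-bit.
double: tangent at (15, 17): λ = (3·15² + 24)/(2·17) ≡ 3/5. 5⁻¹ ≡ 6 (mod 29) since 5·6 = 30 ≡ 1, so λ ≡ 3·6 ≡ 18.
  x = λ² - 15 - 15 = 324 - 30 ≡ 4; y = λ·(15 - 4) - 17 ≡ 7. → (4, 7)
double: tangent at (4, 7): λ = (3·4² + 24)/(2·7) ≡ 14/14. 14⁻¹ ≡ 27 (mod 29) since 14·27 = 378 ≡ 1, so λ ≡ 14·27 ≡ 1.
  x = λ² - 4 - 4 = 1 - 8 ≡ 22; y = λ·(4 - 22) - 7 ≡ 4. → (22, 4)
double: tangent at (22, 4): λ = (3·22² + 24)/(2·4) ≡ 26/8. 8⁻¹ ≡ 11 (mod 29), so λ ≡ 26·11 ≡ 25.
  x = λ² - 22 - 22 = 625 - 44 ≡ 1; y = λ·(22 - 1) - 4 ≡ 28. → (1, 28)
add P: (1, 28) + (15, 17). λ = (17 - 28)/(15 - 1) ≡ 18/14 mod 29. 14⁻¹ ≡ 27 (mod 29), so λ ≡ 22.
  x = λ² - 1 - 15 = 484 - 16 ≡ 4; y = λ·(1 - 4) - 28 ≡ 22. → (4, 22)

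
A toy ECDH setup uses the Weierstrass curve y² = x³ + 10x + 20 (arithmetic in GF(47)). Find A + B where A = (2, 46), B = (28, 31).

(6, 25)

(2, 46) + (28, 31). λ = (31 - 46)/(28 - 2) ≡ 32/26 mod 47. 26⁻¹ ≡ 38 (mod 47), so λ ≡ 41.
  x = λ² - 2 - 28 = 1681 - 30 ≡ 6; y = λ·(2 - 6) - 46 ≡ 25. → (6, 25)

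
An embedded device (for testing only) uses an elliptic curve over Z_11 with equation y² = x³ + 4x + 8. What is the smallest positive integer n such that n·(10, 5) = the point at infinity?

2P: tangent at (10, 5): λ = (3·10² + 4)/(2·5) ≡ 7/10. 10⁻¹ ≡ 10 (mod 11), so λ ≡ 7·10 ≡ 4.
  x = λ² - 10 - 10 = 16 - 20 ≡ 7; y = λ·(10 - 7) - 5 ≡ 7. → (7, 7)
3P: (7, 7) + (10, 5). λ = (5 - 7)/(10 - 7) ≡ 9/3 mod 11. 3⁻¹ ≡ 4 (mod 11) since 3·4 = 12 ≡ 1, so λ ≡ 3.
  x = λ² - 7 - 10 = 9 - 17 ≡ 3; y = λ·(7 - 3) - 7 ≡ 5. → (3, 5)
4P: (3, 5) + (10, 5). λ = (5 - 5)/(10 - 3) ≡ 0/7 mod 11. 7⁻¹ ≡ 8 (mod 11) since 7·8 = 56 ≡ 1, so λ ≡ 0.
  x = λ² - 3 - 10 = 0 - 13 ≡ 9; y = λ·(3 - 9) - 5 ≡ 6. → (9, 6)
5P: (9, 6) + (10, 5). λ = (5 - 6)/(10 - 9) ≡ 10/1 mod 11. 1⁻¹ ≡ 1 (mod 11), so λ ≡ 10.
  x = λ² - 9 - 10 = 100 - 19 ≡ 4; y = λ·(9 - 4) - 6 ≡ 0. → (4, 0)
6P: (4, 0) + (10, 5). λ = (5 - 0)/(10 - 4) ≡ 5/6 mod 11. 6⁻¹ ≡ 2 (mod 11), so λ ≡ 10.
  x = λ² - 4 - 10 = 100 - 14 ≡ 9; y = λ·(4 - 9) - 0 ≡ 5. → (9, 5)
7P: (9, 5) + (10, 5). λ = (5 - 5)/(10 - 9) ≡ 0/1 mod 11. 1⁻¹ ≡ 1 (mod 11) since 1·1 = 1 ≡ 1, so λ ≡ 0.
  x = λ² - 9 - 10 = 0 - 19 ≡ 3; y = λ·(9 - 3) - 5 ≡ 6. → (3, 6)
8P: (3, 6) + (10, 5). λ = (5 - 6)/(10 - 3) ≡ 10/7 mod 11. 7⁻¹ ≡ 8 (mod 11) since 7·8 = 56 ≡ 1, so λ ≡ 3.
  x = λ² - 3 - 10 = 9 - 13 ≡ 7; y = λ·(3 - 7) - 6 ≡ 4. → (7, 4)
9P: (7, 4) + (10, 5). λ = (5 - 4)/(10 - 7) ≡ 1/3 mod 11. 3⁻¹ ≡ 4 (mod 11) since 3·4 = 12 ≡ 1, so λ ≡ 4.
  x = λ² - 7 - 10 = 16 - 17 ≡ 10; y = λ·(7 - 10) - 4 ≡ 6. → (10, 6)
10P: (10, 6) + (10, 5): same x and y₁ ≡ -y₂, so the sum is the point at infinity.
10P = the point at infinity, so the order is 10.

10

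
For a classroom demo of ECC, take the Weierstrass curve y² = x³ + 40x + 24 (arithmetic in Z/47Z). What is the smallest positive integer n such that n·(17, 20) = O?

3

2P: tangent at (17, 20): λ = (3·17² + 40)/(2·20) ≡ 14/40. 40⁻¹ ≡ 20 (mod 47) since 40·20 = 800 ≡ 1, so λ ≡ 14·20 ≡ 45.
  x = λ² - 17 - 17 = 2025 - 34 ≡ 17; y = λ·(17 - 17) - 20 ≡ 27. → (17, 27)
3P: (17, 27) + (17, 20): same x and y₁ ≡ -y₂, so the sum is O.
3P = O, so the order is 3.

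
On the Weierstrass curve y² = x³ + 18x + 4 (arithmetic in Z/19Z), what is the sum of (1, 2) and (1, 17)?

The two points share x = 1 and their y-coordinates satisfy 2 + 17 ≡ 0 (mod 19), so they are inverses. Their sum is O.

O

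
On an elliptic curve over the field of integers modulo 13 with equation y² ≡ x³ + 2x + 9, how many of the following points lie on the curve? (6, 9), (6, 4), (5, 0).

2

(6, 9): 9² ≡ 3, rhs ≡ 3 → on.
(6, 4): 4² ≡ 3, rhs ≡ 3 → on.
(5, 0): 0² ≡ 0, rhs ≡ 1 → off.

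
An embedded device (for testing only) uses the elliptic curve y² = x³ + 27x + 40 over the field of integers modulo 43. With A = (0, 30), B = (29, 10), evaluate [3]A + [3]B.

(15, 6)

First 3A:
Repeated addition: build up to 3A.
2A: tangent at (0, 30): λ = (3·0² + 27)/(2·30) ≡ 27/17. 17⁻¹ ≡ 38 (mod 43), so λ ≡ 27·38 ≡ 37.
  x = λ² - 0 - 0 = 1369 - 0 ≡ 36; y = λ·(0 - 36) - 30 ≡ 14. → (36, 14)
3A: (36, 14) + (0, 30). λ = (30 - 14)/(0 - 36) ≡ 16/7 mod 43. 7⁻¹ ≡ 37 (mod 43) since 7·37 = 259 ≡ 1, so λ ≡ 33.
  x = λ² - 36 - 0 = 1089 - 36 ≡ 21; y = λ·(36 - 21) - 14 ≡ 8. → (21, 8)
3A = (21, 8).
Next 3B:
Repeated addition: build up to 3B.
2B: tangent at (29, 10): λ = (3·29² + 27)/(2·10) ≡ 13/20. 20⁻¹ ≡ 28 (mod 43) since 20·28 = 560 ≡ 1, so λ ≡ 13·28 ≡ 20.
  x = λ² - 29 - 29 = 400 - 58 ≡ 41; y = λ·(29 - 41) - 10 ≡ 8. → (41, 8)
3B: (41, 8) + (29, 10). λ = (10 - 8)/(29 - 41) ≡ 2/31 mod 43. 31⁻¹ ≡ 25 (mod 43), so λ ≡ 7.
  x = λ² - 41 - 29 = 49 - 70 ≡ 22; y = λ·(41 - 22) - 8 ≡ 39. → (22, 39)
3B = (22, 39).
Finally 3A + 3B:
(21, 8) + (22, 39). λ = (39 - 8)/(22 - 21) ≡ 31/1 mod 43. 1⁻¹ ≡ 1 (mod 43), so λ ≡ 31.
  x = λ² - 21 - 22 = 961 - 43 ≡ 15; y = λ·(21 - 15) - 8 ≡ 6. → (15, 6)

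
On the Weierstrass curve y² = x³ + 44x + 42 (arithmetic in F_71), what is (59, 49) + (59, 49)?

(36, 12)

tangent at (59, 49): λ = (3·59² + 44)/(2·49) ≡ 50/27. 27⁻¹ ≡ 50 (mod 71), so λ ≡ 50·50 ≡ 15.
  x = λ² - 59 - 59 = 225 - 118 ≡ 36; y = λ·(59 - 36) - 49 ≡ 12. → (36, 12)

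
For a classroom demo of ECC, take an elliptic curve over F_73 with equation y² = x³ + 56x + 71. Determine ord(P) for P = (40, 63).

2P: tangent at (40, 63): λ = (3·40² + 56)/(2·63) ≡ 38/53. 53⁻¹ ≡ 62 (mod 73), so λ ≡ 38·62 ≡ 20.
  x = λ² - 40 - 40 = 400 - 80 ≡ 28; y = λ·(40 - 28) - 63 ≡ 31. → (28, 31)
3P: (28, 31) + (40, 63). λ = (63 - 31)/(40 - 28) ≡ 32/12 mod 73. 12⁻¹ ≡ 67 (mod 73), so λ ≡ 27.
  x = λ² - 28 - 40 = 729 - 68 ≡ 4; y = λ·(28 - 4) - 31 ≡ 33. → (4, 33)
4P: (4, 33) + (40, 63). λ = (63 - 33)/(40 - 4) ≡ 30/36 mod 73. 36⁻¹ ≡ 71 (mod 73) since 36·71 = 2556 ≡ 1, so λ ≡ 13.
  x = λ² - 4 - 40 = 169 - 44 ≡ 52; y = λ·(4 - 52) - 33 ≡ 0. → (52, 0)
5P: (52, 0) + (40, 63). λ = (63 - 0)/(40 - 52) ≡ 63/61 mod 73. 61⁻¹ ≡ 6 (mod 73), so λ ≡ 13.
  x = λ² - 52 - 40 = 169 - 92 ≡ 4; y = λ·(52 - 4) - 0 ≡ 40. → (4, 40)
6P: (4, 40) + (40, 63). λ = (63 - 40)/(40 - 4) ≡ 23/36 mod 73. 36⁻¹ ≡ 71 (mod 73) since 36·71 = 2556 ≡ 1, so λ ≡ 27.
  x = λ² - 4 - 40 = 729 - 44 ≡ 28; y = λ·(4 - 28) - 40 ≡ 42. → (28, 42)
7P: (28, 42) + (40, 63). λ = (63 - 42)/(40 - 28) ≡ 21/12 mod 73. 12⁻¹ ≡ 67 (mod 73), so λ ≡ 20.
  x = λ² - 28 - 40 = 400 - 68 ≡ 40; y = λ·(28 - 40) - 42 ≡ 10. → (40, 10)
8P: (40, 10) + (40, 63): same x and y₁ ≡ -y₂, so the sum is O.
8P = O, so the order is 8.

8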